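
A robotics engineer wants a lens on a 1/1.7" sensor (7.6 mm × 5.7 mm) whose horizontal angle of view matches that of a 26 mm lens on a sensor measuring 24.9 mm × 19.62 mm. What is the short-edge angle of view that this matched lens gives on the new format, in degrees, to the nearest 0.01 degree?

Equal horizontal AOV ⇒ f₂ = f₁ · 7.6/24.9 = 26 × 0.30522 ≈ 7.9357 mm.
Short-edge AOV on the new format = 2·arctan(5.7 / (2 × 7.9357)) = 2·arctan(0.35913) ≈ 39.5099°.

39.51°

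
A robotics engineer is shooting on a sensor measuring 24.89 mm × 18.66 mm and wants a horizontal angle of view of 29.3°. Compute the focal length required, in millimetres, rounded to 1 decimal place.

From α = 2·arctan(w/2f) we get f = w / (2·tan(α/2)).
With w = 24.89 mm and α/2 = 14.65°, tan(α/2) ≈ 0.26141, so f ≈ 24.89 / 0.52283 ≈ 47.6067 mm.

47.6 mm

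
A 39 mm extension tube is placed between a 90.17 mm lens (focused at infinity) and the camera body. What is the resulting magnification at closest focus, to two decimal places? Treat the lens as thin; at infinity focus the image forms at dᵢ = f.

0.43×

The tube moves the image plane from f to f + e, so dᵢ = 90.17 + 39 = 129.17 mm. Focus is achieved when 1/f = 1/dₒ + 1/dᵢ, giving dₒ = 1/(1/f − 1/(f+e)).
Magnification m = dᵢ/dₒ = (f+e)·(1/f − 1/(f+e)) = e/f = 39/90.17 ≈ 0.4325.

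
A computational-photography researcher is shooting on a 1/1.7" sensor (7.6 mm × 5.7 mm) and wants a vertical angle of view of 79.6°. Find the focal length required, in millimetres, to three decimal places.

From α = 2·arctan(h/2f) we get f = h / (2·tan(α/2)).
With h = 5.7 mm and α/2 = 39.8°, tan(α/2) ≈ 0.83317, so f ≈ 5.7 / 1.66634 ≈ 3.4207 mm.

3.421 mm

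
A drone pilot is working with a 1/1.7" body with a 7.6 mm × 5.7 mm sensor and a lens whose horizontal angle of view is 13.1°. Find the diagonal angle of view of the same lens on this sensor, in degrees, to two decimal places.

16.34°

From the horizontal AOV: f = 7.6 / (2·tan(6.55°)) = 7.6 / 0.22964 ≈ 33.0954 mm.
Sensor diagonal = √(7.6² + 5.7²) = √90.2500 ≈ 9.5000 mm.
Diagonal AOV = 2·arctan(9.5000 / (2 × 33.0954)) = 2·arctan(0.14352) ≈ 16.3352°.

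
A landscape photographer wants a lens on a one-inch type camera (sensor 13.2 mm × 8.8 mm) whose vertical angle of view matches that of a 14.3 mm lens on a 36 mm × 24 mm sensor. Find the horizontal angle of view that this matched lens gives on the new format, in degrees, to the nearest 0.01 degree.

Equal vertical AOV ⇒ f₂ = f₁ · 8.8/24 = 14.3 × 0.36667 ≈ 5.2433 mm.
Horizontal AOV on the new format = 2·arctan(13.2 / (2 × 5.2433)) = 2·arctan(1.25874) ≈ 103.0696°.

103.07°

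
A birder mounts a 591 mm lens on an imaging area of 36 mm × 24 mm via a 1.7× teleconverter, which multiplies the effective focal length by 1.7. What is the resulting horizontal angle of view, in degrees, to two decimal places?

2.05°

Effective focal length f = 591 × 1.7 = 1004.7 mm.
α = 2·arctan(36 / (2 × 1004.7)) = 2·arctan(0.01792) ≈ 2.0528°.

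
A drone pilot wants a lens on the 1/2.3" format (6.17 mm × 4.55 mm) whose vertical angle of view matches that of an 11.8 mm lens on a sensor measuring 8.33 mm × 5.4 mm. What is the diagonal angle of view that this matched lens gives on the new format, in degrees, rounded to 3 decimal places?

Equal vertical AOV ⇒ f₂ = f₁ · 4.55/5.4 = 11.8 × 0.84259 ≈ 9.9426 mm.
Sensor diagonal = √(6.17² + 4.55²) = √58.7714 ≈ 7.6663 mm.
Diagonal AOV on the new format = 2·arctan(7.6663 / (2 × 9.9426)) = 2·arctan(0.38553) ≈ 42.1659°.

42.166°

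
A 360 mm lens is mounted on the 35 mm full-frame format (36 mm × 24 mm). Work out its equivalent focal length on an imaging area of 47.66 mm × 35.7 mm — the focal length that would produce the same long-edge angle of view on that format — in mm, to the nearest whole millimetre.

477 mm

Equal angle of view means equal width/f ratio, so f₂ = f₁ · (width₂/width₁) = 360 × 47.66/36.
f₂ = 360 × 1.32389 ≈ 476.600 mm.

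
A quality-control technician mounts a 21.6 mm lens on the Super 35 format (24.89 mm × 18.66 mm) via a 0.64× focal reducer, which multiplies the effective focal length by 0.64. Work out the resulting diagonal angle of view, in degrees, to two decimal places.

96.74°

Effective focal length f = 21.6 × 0.64 = 13.824 mm.
Sensor diagonal = √(24.89² + 18.66²) = √967.7077 ≈ 31.1080 mm.
α = 2·arctan(31.108 / (2 × 13.824)) = 2·arctan(1.12514) ≈ 96.7402°.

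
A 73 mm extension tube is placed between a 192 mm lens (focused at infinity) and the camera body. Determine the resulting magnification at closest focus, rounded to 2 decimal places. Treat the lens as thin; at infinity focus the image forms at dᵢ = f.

The tube moves the image plane from f to f + e, so dᵢ = 192 + 73 = 265 mm. Focus is achieved when 1/f = 1/dₒ + 1/dᵢ, giving dₒ = 1/(1/f − 1/(f+e)).
Magnification m = dᵢ/dₒ = (f+e)·(1/f − 1/(f+e)) = e/f = 73/192 ≈ 0.3802.

0.38×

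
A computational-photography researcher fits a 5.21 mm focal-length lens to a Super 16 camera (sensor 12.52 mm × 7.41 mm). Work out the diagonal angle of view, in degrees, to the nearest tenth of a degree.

108.8°

Sensor diagonal = √(12.52² + 7.41²) = √211.6585 ≈ 14.5485 mm.
Angle of view α = 2·arctan(d/2f) with d = 14.5485 mm and f = 5.21 mm.
d/2f = 1.39621; arctan(1.39621) ≈ 54.3888°, so α ≈ 108.7776°.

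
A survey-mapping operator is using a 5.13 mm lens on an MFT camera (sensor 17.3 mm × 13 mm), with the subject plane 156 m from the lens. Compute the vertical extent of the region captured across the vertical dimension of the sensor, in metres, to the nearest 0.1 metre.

dₒ: 156 m = 156000 mm.
Similar triangles through the lens centre give W/dₒ = h/dᵢ; with 1/f = 1/dₒ + 1/dᵢ this gives W = h·(dₒ − f)/f.
W = 13 mm × (156000 − 5.13) / 5.13 = 13 × 30408.3567 ≈ 395308.637 mm = 395.309 m.

395.3 m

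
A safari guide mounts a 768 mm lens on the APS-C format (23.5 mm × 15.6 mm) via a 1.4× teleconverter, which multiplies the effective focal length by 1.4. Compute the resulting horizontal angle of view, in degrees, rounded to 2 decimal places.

1.25°

Effective focal length f = 768 × 1.4 = 1075.2 mm.
α = 2·arctan(23.5 / (2 × 1075.2)) = 2·arctan(0.01093) ≈ 1.2522°.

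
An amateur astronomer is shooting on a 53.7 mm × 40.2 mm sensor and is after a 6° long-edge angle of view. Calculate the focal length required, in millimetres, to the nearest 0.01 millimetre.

From α = 2·arctan(w/2f) we get f = w / (2·tan(α/2)).
With w = 53.7 mm and α/2 = 3°, tan(α/2) ≈ 0.05241, so f ≈ 53.7 / 0.10482 ≈ 512.3285 mm.

512.33 mm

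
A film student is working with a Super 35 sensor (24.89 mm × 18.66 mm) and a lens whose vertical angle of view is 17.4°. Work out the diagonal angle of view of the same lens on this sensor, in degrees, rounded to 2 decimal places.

28.62°

From the vertical AOV: f = 18.66 / (2·tan(8.7°)) = 18.66 / 0.30604 ≈ 60.9718 mm.
Sensor diagonal = √(24.89² + 18.66²) = √967.7077 ≈ 31.1080 mm.
Diagonal AOV = 2·arctan(31.1080 / (2 × 60.9718)) = 2·arctan(0.25510) ≈ 28.6220°.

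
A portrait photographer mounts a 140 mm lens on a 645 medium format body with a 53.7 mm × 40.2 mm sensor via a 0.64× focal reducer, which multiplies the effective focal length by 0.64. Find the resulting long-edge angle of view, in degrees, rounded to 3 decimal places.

Effective focal length f = 140 × 0.64 = 89.6 mm.
α = 2·arctan(53.7 / (2 × 89.6)) = 2·arctan(0.29967) ≈ 33.3633°.

33.363°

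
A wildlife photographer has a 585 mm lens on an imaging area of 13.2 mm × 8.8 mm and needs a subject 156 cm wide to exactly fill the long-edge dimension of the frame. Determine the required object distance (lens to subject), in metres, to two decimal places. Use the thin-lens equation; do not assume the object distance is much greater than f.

69.72 m

W: 156 cm = 1560 mm.
Magnification m = w/W = dᵢ/dₒ; combined with 1/f = 1/dₒ + 1/dᵢ this gives dₒ = f·(1 + W/w).
dₒ = 585 mm × (1 + 1560/13.2) = 585 × 119.1818 ≈ 69721.364 mm = 69.7214 m.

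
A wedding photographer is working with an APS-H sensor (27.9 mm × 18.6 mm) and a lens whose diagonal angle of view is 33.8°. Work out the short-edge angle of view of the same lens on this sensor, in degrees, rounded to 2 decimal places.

19.13°

Sensor diagonal = √(27.9² + 18.6²) = √1124.3700 ≈ 33.5316 mm.
From the diagonal AOV: f = 33.5316 / (2·tan(16.9°)) = 33.5316 / 0.60765 ≈ 55.1828 mm.
Short-edge AOV = 2·arctan(18.6 / (2 × 55.1828)) = 2·arctan(0.16853) ≈ 19.1324°.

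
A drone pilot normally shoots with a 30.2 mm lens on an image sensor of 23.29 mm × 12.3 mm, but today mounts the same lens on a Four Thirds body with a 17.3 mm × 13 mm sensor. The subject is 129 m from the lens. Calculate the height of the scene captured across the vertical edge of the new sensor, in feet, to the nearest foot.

The focal length stays 30.2 mm; the relevant sensor dimension is now h = 13 mm. Object distance dₒ = 129 m = 129000 mm.
Thin-lens field height W = h·(dₒ − f)/f = 13 × (129000 − 30.2)/30.2 ≈ 55516.801 mm = 55516.801/304.8 ft = 182.142 ft.

182 ft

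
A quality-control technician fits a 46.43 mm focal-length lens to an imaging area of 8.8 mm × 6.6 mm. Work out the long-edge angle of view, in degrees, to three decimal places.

10.827°

Angle of view α = 2·arctan(w/2f) with w = 8.8 mm and f = 46.43 mm.
w/2f = 0.09477; arctan(0.09477) ≈ 5.4135°, so α ≈ 10.8271°.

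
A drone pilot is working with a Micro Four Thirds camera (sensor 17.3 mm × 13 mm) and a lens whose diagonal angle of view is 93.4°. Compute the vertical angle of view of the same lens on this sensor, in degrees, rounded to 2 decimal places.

Sensor diagonal = √(17.3² + 13²) = √468.2900 ≈ 21.6400 mm.
From the diagonal AOV: f = 21.6400 / (2·tan(46.7°)) = 21.6400 / 2.12235 ≈ 10.1963 mm.
Vertical AOV = 2·arctan(13 / (2 × 10.1963)) = 2·arctan(0.63749) ≈ 65.0341°.

65.03°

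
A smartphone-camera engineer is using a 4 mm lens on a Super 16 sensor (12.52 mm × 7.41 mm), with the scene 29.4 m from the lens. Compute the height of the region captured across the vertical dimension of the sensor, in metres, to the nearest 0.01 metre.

dₒ: 29.4 m = 29400 mm.
Similar triangles through the lens centre give W/dₒ = h/dᵢ; with 1/f = 1/dₒ + 1/dᵢ this gives W = h·(dₒ − f)/f.
W = 7.41 mm × (29400 − 4) / 4 = 7.41 × 7349.0000 ≈ 54456.090 mm = 54.4561 m.

54.46 m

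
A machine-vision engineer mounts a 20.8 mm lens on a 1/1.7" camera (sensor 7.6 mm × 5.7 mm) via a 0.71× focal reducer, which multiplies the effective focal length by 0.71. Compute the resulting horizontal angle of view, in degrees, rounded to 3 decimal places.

28.860°

Effective focal length f = 20.8 × 0.71 = 14.768 mm.
α = 2·arctan(7.6 / (2 × 14.768)) = 2·arctan(0.25731) ≈ 28.8598°.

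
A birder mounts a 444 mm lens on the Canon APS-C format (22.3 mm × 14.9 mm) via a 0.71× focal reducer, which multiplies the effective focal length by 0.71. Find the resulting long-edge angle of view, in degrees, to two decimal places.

4.05°

Effective focal length f = 444 × 0.71 = 315.24 mm.
α = 2·arctan(22.3 / (2 × 315.24)) = 2·arctan(0.03537) ≈ 4.0514°.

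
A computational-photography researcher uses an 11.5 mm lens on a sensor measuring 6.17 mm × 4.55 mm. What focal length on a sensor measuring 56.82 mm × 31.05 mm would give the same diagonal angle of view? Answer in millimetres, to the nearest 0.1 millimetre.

Sensor diagonal = √(6.17² + 4.55²) = √58.7714 ≈ 7.6663 mm.
Sensor diagonal = √(56.82² + 31.05²) = √4192.6149 ≈ 64.7504 mm.
Equal angle of view means equal diagonal/f ratio, so f₂ = f₁ · (diagonal₂/diagonal₁) = 11.5 × 64.7504/7.6663.
f₂ = 11.5 × 8.44616 ≈ 97.131 mm.

97.1 mm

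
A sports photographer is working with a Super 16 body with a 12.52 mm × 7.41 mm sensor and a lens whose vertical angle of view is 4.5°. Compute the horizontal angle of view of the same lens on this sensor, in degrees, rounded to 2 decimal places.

From the vertical AOV: f = 7.41 / (2·tan(2.25°)) = 7.41 / 0.07858 ≈ 94.2985 mm.
Horizontal AOV = 2·arctan(12.52 / (2 × 94.2985)) = 2·arctan(0.06638) ≈ 7.5960°.

7.60°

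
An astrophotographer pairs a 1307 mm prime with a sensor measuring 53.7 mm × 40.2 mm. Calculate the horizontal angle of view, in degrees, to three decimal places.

Angle of view α = 2·arctan(w/2f) with w = 53.7 mm and f = 1307 mm.
w/2f = 0.02054; arctan(0.02054) ≈ 1.1769°, so α ≈ 2.3537°.

2.354°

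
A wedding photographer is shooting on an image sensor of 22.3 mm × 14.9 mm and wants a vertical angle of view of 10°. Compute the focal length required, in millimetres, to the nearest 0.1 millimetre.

85.2 mm

From α = 2·arctan(h/2f) we get f = h / (2·tan(α/2)).
With h = 14.9 mm and α/2 = 5°, tan(α/2) ≈ 0.08749, so f ≈ 14.9 / 0.17498 ≈ 85.1539 mm.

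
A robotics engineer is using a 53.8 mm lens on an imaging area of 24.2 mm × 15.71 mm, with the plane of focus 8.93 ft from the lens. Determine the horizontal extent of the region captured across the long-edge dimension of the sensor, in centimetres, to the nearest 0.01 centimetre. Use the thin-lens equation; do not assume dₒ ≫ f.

dₒ: 8.93 ft × 304.8 mm/ft = 2721.86 mm.
Similar triangles through the lens centre give W/dₒ = w/dᵢ; with 1/f = 1/dₒ + 1/dᵢ this gives W = w·(dₒ − f)/f.
W = 24.2 mm × (2721.86 − 53.8) / 53.8 = 24.2 × 49.5923 ≈ 1200.133 mm = 120.013 cm.

120.01 cm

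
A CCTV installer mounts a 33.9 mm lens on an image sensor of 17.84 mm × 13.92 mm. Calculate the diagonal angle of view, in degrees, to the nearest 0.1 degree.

36.9°

Sensor diagonal = √(17.84² + 13.92²) = √512.0320 ≈ 22.6281 mm.
Angle of view α = 2·arctan(d/2f) with d = 22.6281 mm and f = 33.9 mm.
d/2f = 0.33375; arctan(0.33375) ≈ 18.4563°, so α ≈ 36.9127°.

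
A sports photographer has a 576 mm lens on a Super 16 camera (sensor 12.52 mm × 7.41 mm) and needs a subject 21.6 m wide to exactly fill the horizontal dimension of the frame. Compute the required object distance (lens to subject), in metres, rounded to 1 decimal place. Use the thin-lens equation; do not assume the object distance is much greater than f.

W: 21.6 m = 21600 mm.
Magnification m = w/W = dᵢ/dₒ; combined with 1/f = 1/dₒ + 1/dᵢ this gives dₒ = f·(1 + W/w).
dₒ = 576 mm × (1 + 21600/12.52) = 576 × 1726.2396 ≈ 994314.019 mm = 994.314 m.

994.3 m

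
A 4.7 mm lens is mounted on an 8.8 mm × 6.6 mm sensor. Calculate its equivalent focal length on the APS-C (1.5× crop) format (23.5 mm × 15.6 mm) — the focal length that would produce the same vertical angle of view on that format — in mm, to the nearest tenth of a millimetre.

11.1 mm

Equal angle of view means equal height/f ratio, so f₂ = f₁ · (height₂/height₁) = 4.7 × 15.6/6.6.
f₂ = 4.7 × 2.36364 ≈ 11.109 mm.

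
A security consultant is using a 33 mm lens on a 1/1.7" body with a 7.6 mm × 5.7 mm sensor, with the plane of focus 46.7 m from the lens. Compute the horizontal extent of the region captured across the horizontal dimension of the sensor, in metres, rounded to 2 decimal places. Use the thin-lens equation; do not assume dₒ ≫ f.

10.75 m

dₒ: 46.7 m = 46700 mm.
Similar triangles through the lens centre give W/dₒ = w/dᵢ; with 1/f = 1/dₒ + 1/dᵢ this gives W = w·(dₒ − f)/f.
W = 7.6 mm × (46700 − 33) / 33 = 7.6 × 1414.1515 ≈ 10747.552 mm = 10.7476 m.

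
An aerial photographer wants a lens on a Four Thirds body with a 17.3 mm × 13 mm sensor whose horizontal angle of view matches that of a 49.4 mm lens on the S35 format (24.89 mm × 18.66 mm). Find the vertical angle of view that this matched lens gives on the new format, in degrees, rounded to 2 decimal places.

Equal horizontal AOV ⇒ f₂ = f₁ · 17.3/24.89 = 49.4 × 0.69506 ≈ 34.3359 mm.
Vertical AOV on the new format = 2·arctan(13 / (2 × 34.3359)) = 2·arctan(0.18931) ≈ 21.4392°.

21.44°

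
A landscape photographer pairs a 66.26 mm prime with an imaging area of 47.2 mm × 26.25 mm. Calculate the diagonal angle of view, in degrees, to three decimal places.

44.347°

Sensor diagonal = √(47.2² + 26.25²) = √2916.9025 ≈ 54.0084 mm.
Angle of view α = 2·arctan(d/2f) with d = 54.0084 mm and f = 66.26 mm.
d/2f = 0.40755; arctan(0.40755) ≈ 22.1733°, so α ≈ 44.3466°.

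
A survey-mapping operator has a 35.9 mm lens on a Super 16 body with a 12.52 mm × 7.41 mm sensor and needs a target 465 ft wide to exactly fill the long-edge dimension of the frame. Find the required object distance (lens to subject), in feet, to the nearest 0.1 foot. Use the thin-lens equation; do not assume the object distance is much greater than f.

W: 465 ft × 304.8 mm/ft = 141732.00 mm.
Magnification m = w/W = dᵢ/dₒ; combined with 1/f = 1/dₒ + 1/dᵢ this gives dₒ = f·(1 + W/w).
dₒ = 35.9 mm × (1 + 141732/12.52) = 35.9 × 11321.4469 ≈ 406439.945 mm = 406439.945/304.8 ft = 1333.46 ft.

1333.5 ft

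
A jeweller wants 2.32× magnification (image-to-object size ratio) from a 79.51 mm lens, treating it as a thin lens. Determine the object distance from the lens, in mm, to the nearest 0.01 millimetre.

113.78 mm

With m = dᵢ/dₒ and 1/f = 1/dₒ + 1/dᵢ, substituting dᵢ = m·dₒ gives 1/f = (1 + 1/m)/dₒ, hence dₒ = f·(1 + 1/m).
dₒ = 79.51 × (1 + 1/2.32) = 79.51 × 1.43103 ≈ 113.782 mm.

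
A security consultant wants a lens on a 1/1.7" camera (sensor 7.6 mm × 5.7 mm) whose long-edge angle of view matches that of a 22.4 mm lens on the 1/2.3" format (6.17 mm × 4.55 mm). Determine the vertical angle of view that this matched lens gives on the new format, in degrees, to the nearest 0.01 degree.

Equal long-edge AOV ⇒ f₂ = f₁ · 7.6/6.17 = 22.4 × 1.23177 ≈ 27.5916 mm.
Vertical AOV on the new format = 2·arctan(5.7 / (2 × 27.5916)) = 2·arctan(0.10329) ≈ 11.7946°.

11.79°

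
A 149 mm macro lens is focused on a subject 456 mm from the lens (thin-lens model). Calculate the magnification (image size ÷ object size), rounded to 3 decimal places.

Thin lens: 1/f = 1/dₒ + 1/dᵢ → 1/dᵢ = 1/149 − 1/456 = 0.0045184 mm⁻¹, so dᵢ ≈ 221.3160 mm.
Magnification m = dᵢ/dₒ = 221.3160/456 ≈ 0.48534.

0.485×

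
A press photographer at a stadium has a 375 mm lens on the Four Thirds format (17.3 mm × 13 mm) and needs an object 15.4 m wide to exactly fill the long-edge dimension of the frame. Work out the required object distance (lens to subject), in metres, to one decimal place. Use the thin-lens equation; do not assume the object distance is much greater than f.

W: 15.4 m = 15400 mm.
Magnification m = w/W = dᵢ/dₒ; combined with 1/f = 1/dₒ + 1/dᵢ this gives dₒ = f·(1 + W/w).
dₒ = 375 mm × (1 + 15400/17.3) = 375 × 891.1734 ≈ 334190.029 mm = 334.19 m.

334.2 m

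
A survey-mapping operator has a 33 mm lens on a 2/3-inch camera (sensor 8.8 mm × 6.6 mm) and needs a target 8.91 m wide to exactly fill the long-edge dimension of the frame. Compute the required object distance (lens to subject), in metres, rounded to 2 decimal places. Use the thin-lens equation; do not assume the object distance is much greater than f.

33.45 m

W: 8.91 m = 8910 mm.
Magnification m = w/W = dᵢ/dₒ; combined with 1/f = 1/dₒ + 1/dᵢ this gives dₒ = f·(1 + W/w).
dₒ = 33 mm × (1 + 8910/8.8) = 33 × 1013.5000 ≈ 33445.500 mm = 33.4455 m.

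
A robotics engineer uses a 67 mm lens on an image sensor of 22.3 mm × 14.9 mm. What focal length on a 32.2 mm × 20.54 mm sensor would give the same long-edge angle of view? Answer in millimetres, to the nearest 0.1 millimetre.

96.7 mm

Equal angle of view means equal width/f ratio, so f₂ = f₁ · (width₂/width₁) = 67 × 32.2/22.3.
f₂ = 67 × 1.44395 ≈ 96.744 mm.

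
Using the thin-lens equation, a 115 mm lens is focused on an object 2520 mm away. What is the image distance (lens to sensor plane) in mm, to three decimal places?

120.499 mm

1/dᵢ = 1/f − 1/dₒ = 1/115 − 1/2520 = 0.0082988 mm⁻¹.
dᵢ = 1/0.0082988 ≈ 120.4990 mm.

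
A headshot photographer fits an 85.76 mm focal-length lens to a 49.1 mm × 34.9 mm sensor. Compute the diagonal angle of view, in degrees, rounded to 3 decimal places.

38.704°

Sensor diagonal = √(49.1² + 34.9²) = √3628.8200 ≈ 60.2397 mm.
Angle of view α = 2·arctan(d/2f) with d = 60.2397 mm and f = 85.76 mm.
d/2f = 0.35121; arctan(0.35121) ≈ 19.3518°, so α ≈ 38.7037°.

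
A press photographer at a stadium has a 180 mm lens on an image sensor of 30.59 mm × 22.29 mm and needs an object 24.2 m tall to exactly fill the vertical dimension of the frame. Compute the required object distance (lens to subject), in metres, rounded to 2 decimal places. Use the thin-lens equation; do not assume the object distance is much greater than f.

W: 24.2 m = 24200 mm.
Magnification m = h/W = dᵢ/dₒ; combined with 1/f = 1/dₒ + 1/dᵢ this gives dₒ = f·(1 + W/h).
dₒ = 180 mm × (1 + 24200/22.29) = 180 × 1086.6886 ≈ 195603.957 mm = 195.604 m.

195.60 m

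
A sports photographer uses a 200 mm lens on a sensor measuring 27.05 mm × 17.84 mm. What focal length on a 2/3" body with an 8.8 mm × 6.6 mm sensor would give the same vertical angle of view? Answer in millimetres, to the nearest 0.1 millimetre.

74.0 mm

Equal angle of view means equal height/f ratio, so f₂ = f₁ · (height₂/height₁) = 200 × 6.6/17.84.
f₂ = 200 × 0.36996 ≈ 73.991 mm.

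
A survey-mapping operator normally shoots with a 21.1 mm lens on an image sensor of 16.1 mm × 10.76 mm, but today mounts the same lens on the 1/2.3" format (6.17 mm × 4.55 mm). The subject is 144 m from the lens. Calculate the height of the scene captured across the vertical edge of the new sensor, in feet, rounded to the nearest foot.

102 ft

The focal length stays 21.1 mm; the relevant sensor dimension is now h = 4.55 mm. Object distance dₒ = 144 m = 144000 mm.
Thin-lens field height W = h·(dₒ − f)/f = 4.55 × (144000 − 21.1)/21.1 ≈ 31047.583 mm = 31047.583/304.8 ft = 101.862 ft.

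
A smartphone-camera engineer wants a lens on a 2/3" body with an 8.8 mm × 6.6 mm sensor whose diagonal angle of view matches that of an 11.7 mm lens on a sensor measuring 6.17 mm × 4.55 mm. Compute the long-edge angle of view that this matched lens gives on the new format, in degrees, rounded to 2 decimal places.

29.37°

Sensor diagonal = √(6.17² + 4.55²) = √58.7714 ≈ 7.6663 mm.
Sensor diagonal = √(8.8² + 6.6²) = √121.0000 ≈ 11.0000 mm.
Equal diagonal AOV ⇒ f₂ = f₁ · 11.0000/7.6663 = 11.7 × 1.43486 ≈ 16.7879 mm.
Long-edge AOV on the new format = 2·arctan(8.8 / (2 × 16.7879)) = 2·arctan(0.26209) ≈ 29.3731°.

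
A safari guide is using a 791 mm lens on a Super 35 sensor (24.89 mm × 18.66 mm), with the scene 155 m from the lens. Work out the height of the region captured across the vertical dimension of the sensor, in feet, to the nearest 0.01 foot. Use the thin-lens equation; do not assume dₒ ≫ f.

11.94 ft

dₒ: 155 m = 155000 mm.
Similar triangles through the lens centre give W/dₒ = h/dᵢ; with 1/f = 1/dₒ + 1/dᵢ this gives W = h·(dₒ − f)/f.
W = 18.66 mm × (155000 − 791) / 791 = 18.66 × 194.9545 ≈ 3637.851 mm = 3637.851/304.8 ft = 11.9352 ft.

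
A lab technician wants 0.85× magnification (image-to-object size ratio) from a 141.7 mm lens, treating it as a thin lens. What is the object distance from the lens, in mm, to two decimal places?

With m = dᵢ/dₒ and 1/f = 1/dₒ + 1/dᵢ, substituting dᵢ = m·dₒ gives 1/f = (1 + 1/m)/dₒ, hence dₒ = f·(1 + 1/m).
dₒ = 141.7 × (1 + 1/0.85) = 141.7 × 2.17647 ≈ 308.406 mm.

308.41 mm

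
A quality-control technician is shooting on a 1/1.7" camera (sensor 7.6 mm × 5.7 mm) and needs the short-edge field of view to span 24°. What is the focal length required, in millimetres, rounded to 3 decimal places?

13.408 mm

From α = 2·arctan(h/2f) we get f = h / (2·tan(α/2)).
With h = 5.7 mm and α/2 = 12°, tan(α/2) ≈ 0.21256, so f ≈ 5.7 / 0.42511 ≈ 13.4082 mm.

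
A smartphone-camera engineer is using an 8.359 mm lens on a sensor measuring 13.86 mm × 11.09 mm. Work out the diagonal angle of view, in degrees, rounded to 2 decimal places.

93.43°

Sensor diagonal = √(13.86² + 11.09²) = √315.0877 ≈ 17.7507 mm.
Angle of view α = 2·arctan(d/2f) with d = 17.7507 mm and f = 8.359 mm.
d/2f = 1.06177; arctan(1.06177) ≈ 46.7161°, so α ≈ 93.4322°.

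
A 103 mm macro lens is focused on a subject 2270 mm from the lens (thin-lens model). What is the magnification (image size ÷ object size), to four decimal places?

Thin lens: 1/f = 1/dₒ + 1/dᵢ → 1/dᵢ = 1/103 − 1/2270 = 0.0092682 mm⁻¹, so dᵢ ≈ 107.8957 mm.
Magnification m = dᵢ/dₒ = 107.8957/2270 ≈ 0.04753.

0.0475×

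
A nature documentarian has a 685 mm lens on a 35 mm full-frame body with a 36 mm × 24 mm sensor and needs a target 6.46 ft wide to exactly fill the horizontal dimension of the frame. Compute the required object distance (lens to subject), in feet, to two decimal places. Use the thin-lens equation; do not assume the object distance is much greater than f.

W: 6.46 ft × 304.8 mm/ft = 1969.01 mm.
Magnification m = w/W = dᵢ/dₒ; combined with 1/f = 1/dₒ + 1/dᵢ this gives dₒ = f·(1 + W/w).
dₒ = 685 mm × (1 + 1969.01/36) = 685 × 55.6947 ≈ 38150.845 mm = 38150.845/304.8 ft = 125.167 ft.

125.17 ft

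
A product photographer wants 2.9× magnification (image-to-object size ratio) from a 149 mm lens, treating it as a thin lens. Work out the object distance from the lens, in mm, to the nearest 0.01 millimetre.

With m = dᵢ/dₒ and 1/f = 1/dₒ + 1/dᵢ, substituting dᵢ = m·dₒ gives 1/f = (1 + 1/m)/dₒ, hence dₒ = f·(1 + 1/m).
dₒ = 149 × (1 + 1/2.9) = 149 × 1.34483 ≈ 200.379 mm.

200.38 mm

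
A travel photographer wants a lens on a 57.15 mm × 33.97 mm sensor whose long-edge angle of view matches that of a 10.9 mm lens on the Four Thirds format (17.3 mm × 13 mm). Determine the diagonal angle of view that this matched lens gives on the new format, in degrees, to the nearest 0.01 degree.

Equal long-edge AOV ⇒ f₂ = f₁ · 57.15/17.3 = 10.9 × 3.30347 ≈ 36.0078 mm.
Sensor diagonal = √(57.15² + 33.97²) = √4420.0834 ≈ 66.4837 mm.
Diagonal AOV on the new format = 2·arctan(66.4837 / (2 × 36.0078)) = 2·arctan(0.92318) ≈ 85.4254°.

85.43°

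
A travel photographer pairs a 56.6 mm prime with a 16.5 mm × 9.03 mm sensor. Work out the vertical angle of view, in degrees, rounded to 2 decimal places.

9.12°

Angle of view α = 2·arctan(h/2f) with h = 9.03 mm and f = 56.6 mm.
h/2f = 0.07977; arctan(0.07977) ≈ 4.5608°, so α ≈ 9.1217°.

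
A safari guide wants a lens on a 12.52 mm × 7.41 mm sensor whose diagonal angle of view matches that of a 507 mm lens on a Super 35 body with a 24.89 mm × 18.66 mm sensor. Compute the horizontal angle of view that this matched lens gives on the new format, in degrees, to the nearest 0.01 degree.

3.02°

Sensor diagonal = √(24.89² + 18.66²) = √967.7077 ≈ 31.1080 mm.
Sensor diagonal = √(12.52² + 7.41²) = √211.6585 ≈ 14.5485 mm.
Equal diagonal AOV ⇒ f₂ = f₁ · 14.5485/31.1080 = 507 × 0.46768 ≈ 237.1121 mm.
Horizontal AOV on the new format = 2·arctan(12.52 / (2 × 237.1121)) = 2·arctan(0.02640) ≈ 3.0246°.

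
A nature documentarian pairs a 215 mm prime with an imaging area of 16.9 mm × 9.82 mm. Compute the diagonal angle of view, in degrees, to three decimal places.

5.205°

Sensor diagonal = √(16.9² + 9.82²) = √382.0424 ≈ 19.5459 mm.
Angle of view α = 2·arctan(d/2f) with d = 19.5459 mm and f = 215 mm.
d/2f = 0.04546; arctan(0.04546) ≈ 2.6026°, so α ≈ 5.2052°.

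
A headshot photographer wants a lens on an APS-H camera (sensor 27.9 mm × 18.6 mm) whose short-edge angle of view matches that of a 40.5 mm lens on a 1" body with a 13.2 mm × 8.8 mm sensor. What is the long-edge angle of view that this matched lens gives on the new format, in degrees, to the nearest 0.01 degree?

Equal short-edge AOV ⇒ f₂ = f₁ · 18.6/8.8 = 40.5 × 2.11364 ≈ 85.6023 mm.
Long-edge AOV on the new format = 2·arctan(27.9 / (2 × 85.6023)) = 2·arctan(0.16296) ≈ 18.5115°.

18.51°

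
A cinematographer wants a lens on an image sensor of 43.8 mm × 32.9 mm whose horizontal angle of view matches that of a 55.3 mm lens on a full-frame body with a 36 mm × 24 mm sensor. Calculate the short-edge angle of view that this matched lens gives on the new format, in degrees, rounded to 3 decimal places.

Equal horizontal AOV ⇒ f₂ = f₁ · 43.8/36 = 55.3 × 1.21667 ≈ 67.2817 mm.
Short-edge AOV on the new format = 2·arctan(32.9 / (2 × 67.2817)) = 2·arctan(0.24449) ≈ 27.4780°.

27.478°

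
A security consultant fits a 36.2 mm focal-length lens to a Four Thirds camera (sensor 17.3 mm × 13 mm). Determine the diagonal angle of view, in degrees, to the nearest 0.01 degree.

33.28°

Sensor diagonal = √(17.3² + 13²) = √468.2900 ≈ 21.6400 mm.
Angle of view α = 2·arctan(d/2f) with d = 21.6400 mm and f = 36.2 mm.
d/2f = 0.29890; arctan(0.29890) ≈ 16.6412°, so α ≈ 33.2823°.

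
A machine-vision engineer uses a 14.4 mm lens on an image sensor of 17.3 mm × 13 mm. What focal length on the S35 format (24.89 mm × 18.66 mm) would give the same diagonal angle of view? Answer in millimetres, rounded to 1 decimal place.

20.7 mm

Sensor diagonal = √(17.3² + 13²) = √468.2900 ≈ 21.6400 mm.
Sensor diagonal = √(24.89² + 18.66²) = √967.7077 ≈ 31.1080 mm.
Equal angle of view means equal diagonal/f ratio, so f₂ = f₁ · (diagonal₂/diagonal₁) = 14.4 × 31.1080/21.6400.
f₂ = 14.4 × 1.43752 ≈ 20.700 mm.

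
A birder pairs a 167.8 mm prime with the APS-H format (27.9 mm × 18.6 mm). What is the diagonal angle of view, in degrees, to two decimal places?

11.41°

Sensor diagonal = √(27.9² + 18.6²) = √1124.3700 ≈ 33.5316 mm.
Angle of view α = 2·arctan(d/2f) with d = 33.5316 mm and f = 167.8 mm.
d/2f = 0.09992; arctan(0.09992) ≈ 5.7058°, so α ≈ 11.4116°.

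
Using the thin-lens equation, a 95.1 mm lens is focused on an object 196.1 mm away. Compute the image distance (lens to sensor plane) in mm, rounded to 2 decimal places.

184.64 mm

1/dᵢ = 1/f − 1/dₒ = 1/95.1 − 1/196.1 = 0.0054158 mm⁻¹.
dᵢ = 1/0.0054158 ≈ 184.6447 mm.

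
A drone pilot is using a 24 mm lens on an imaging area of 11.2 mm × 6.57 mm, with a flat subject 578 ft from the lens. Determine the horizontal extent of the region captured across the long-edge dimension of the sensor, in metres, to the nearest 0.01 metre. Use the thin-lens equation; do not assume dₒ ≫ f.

82.20 m

dₒ: 578 ft × 304.8 mm/ft = 176174.39 mm.
Similar triangles through the lens centre give W/dₒ = w/dᵢ; with 1/f = 1/dₒ + 1/dᵢ this gives W = w·(dₒ − f)/f.
W = 11.2 mm × (176174 − 24) / 24 = 11.2 × 7339.5998 ≈ 82203.517 mm = 82.2035 m.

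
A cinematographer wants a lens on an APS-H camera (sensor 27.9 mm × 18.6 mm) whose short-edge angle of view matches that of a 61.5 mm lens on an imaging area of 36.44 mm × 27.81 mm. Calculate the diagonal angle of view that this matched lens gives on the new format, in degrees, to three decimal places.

44.352°

Equal short-edge AOV ⇒ f₂ = f₁ · 18.6/27.81 = 61.5 × 0.66882 ≈ 41.1327 mm.
Sensor diagonal = √(27.9² + 18.6²) = √1124.3700 ≈ 33.5316 mm.
Diagonal AOV on the new format = 2·arctan(33.5316 / (2 × 41.1327)) = 2·arctan(0.40760) ≈ 44.3519°.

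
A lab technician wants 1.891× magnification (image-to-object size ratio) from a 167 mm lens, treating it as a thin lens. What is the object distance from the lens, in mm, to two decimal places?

With m = dᵢ/dₒ and 1/f = 1/dₒ + 1/dᵢ, substituting dᵢ = m·dₒ gives 1/f = (1 + 1/m)/dₒ, hence dₒ = f·(1 + 1/m).
dₒ = 167 × (1 + 1/1.891) = 167 × 1.52882 ≈ 255.313 mm.

255.31 mm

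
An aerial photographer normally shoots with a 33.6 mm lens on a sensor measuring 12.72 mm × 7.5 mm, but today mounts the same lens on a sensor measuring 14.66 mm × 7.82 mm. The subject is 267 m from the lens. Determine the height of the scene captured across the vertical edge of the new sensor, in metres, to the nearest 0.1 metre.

The focal length stays 33.6 mm; the relevant sensor dimension is now h = 7.82 mm. Object distance dₒ = 267 m = 267000 mm.
Thin-lens field height W = h·(dₒ − f)/f = 7.82 × (267000 − 33.6)/33.6 ≈ 62133.251 mm = 62.1333 m.

62.1 m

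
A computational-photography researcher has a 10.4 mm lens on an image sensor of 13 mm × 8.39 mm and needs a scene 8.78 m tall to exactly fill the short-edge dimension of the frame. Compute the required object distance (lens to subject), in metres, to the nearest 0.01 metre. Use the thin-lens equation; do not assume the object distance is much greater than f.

10.89 m

W: 8.78 m = 8780 mm.
Magnification m = h/W = dᵢ/dₒ; combined with 1/f = 1/dₒ + 1/dᵢ this gives dₒ = f·(1 + W/h).
dₒ = 10.4 mm × (1 + 8780/8.39) = 10.4 × 1047.4839 ≈ 10893.833 mm = 10.8938 m.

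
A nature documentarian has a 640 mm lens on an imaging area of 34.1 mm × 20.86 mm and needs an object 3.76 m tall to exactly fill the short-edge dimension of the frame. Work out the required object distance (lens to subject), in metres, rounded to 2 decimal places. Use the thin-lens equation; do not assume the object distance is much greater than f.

W: 3.76 m = 3760 mm.
Magnification m = h/W = dᵢ/dₒ; combined with 1/f = 1/dₒ + 1/dᵢ this gives dₒ = f·(1 + W/h).
dₒ = 640 mm × (1 + 3760/20.86) = 640 × 181.2493 ≈ 115999.540 mm = 116 m.

116.00 m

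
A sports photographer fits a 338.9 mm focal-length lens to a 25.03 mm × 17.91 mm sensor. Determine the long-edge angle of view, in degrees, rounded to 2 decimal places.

Angle of view α = 2·arctan(w/2f) with w = 25.03 mm and f = 338.9 mm.
w/2f = 0.03693; arctan(0.03693) ≈ 2.1149°, so α ≈ 4.2297°.

4.23°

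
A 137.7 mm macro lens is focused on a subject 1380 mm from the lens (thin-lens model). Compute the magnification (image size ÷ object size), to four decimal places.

0.1108×

Thin lens: 1/f = 1/dₒ + 1/dᵢ → 1/dᵢ = 1/137.7 − 1/1380 = 0.0065375 mm⁻¹, so dᵢ ≈ 152.9631 mm.
Magnification m = dᵢ/dₒ = 152.9631/1380 ≈ 0.11084.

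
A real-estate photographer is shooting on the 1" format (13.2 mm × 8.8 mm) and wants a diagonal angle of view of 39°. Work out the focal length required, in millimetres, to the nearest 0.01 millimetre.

22.40 mm

Sensor diagonal = √(13.2² + 8.8²) = √251.6800 ≈ 15.8644 mm.
From α = 2·arctan(d/2f) we get f = d / (2·tan(α/2)).
With d = 15.8644 mm and α/2 = 19.5°, tan(α/2) ≈ 0.35412, so f ≈ 15.8644 / 0.70824 ≈ 22.3999 mm.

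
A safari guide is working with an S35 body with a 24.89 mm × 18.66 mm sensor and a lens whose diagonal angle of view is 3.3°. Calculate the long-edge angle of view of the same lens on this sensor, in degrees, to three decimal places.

2.641°

Sensor diagonal = √(24.89² + 18.66²) = √967.7077 ≈ 31.1080 mm.
From the diagonal AOV: f = 31.1080 / (2·tan(1.65°)) = 31.1080 / 0.05761 ≈ 539.9589 mm.
Long-edge AOV = 2·arctan(24.89 / (2 × 539.9589)) = 2·arctan(0.02305) ≈ 2.6406°.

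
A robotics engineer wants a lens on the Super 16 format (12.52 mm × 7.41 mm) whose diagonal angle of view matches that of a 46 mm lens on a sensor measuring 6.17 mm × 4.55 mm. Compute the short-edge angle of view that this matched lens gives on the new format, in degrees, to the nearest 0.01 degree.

4.86°

Sensor diagonal = √(6.17² + 4.55²) = √58.7714 ≈ 7.6663 mm.
Sensor diagonal = √(12.52² + 7.41²) = √211.6585 ≈ 14.5485 mm.
Equal diagonal AOV ⇒ f₂ = f₁ · 14.5485/7.6663 = 46 × 1.89773 ≈ 87.2957 mm.
Short-edge AOV on the new format = 2·arctan(7.41 / (2 × 87.2957)) = 2·arctan(0.04244) ≈ 4.8606°.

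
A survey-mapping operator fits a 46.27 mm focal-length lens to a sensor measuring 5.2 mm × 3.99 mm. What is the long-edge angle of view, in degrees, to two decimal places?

6.43°

Angle of view α = 2·arctan(w/2f) with w = 5.2 mm and f = 46.27 mm.
w/2f = 0.05619; arctan(0.05619) ≈ 3.2162°, so α ≈ 6.4324°.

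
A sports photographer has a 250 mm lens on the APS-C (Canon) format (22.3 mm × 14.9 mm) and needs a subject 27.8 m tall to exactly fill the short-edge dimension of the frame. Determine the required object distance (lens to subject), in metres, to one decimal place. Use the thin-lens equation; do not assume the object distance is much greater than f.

W: 27.8 m = 27800 mm.
Magnification m = h/W = dᵢ/dₒ; combined with 1/f = 1/dₒ + 1/dᵢ this gives dₒ = f·(1 + W/h).
dₒ = 250 mm × (1 + 27800/14.9) = 250 × 1866.7718 ≈ 466692.953 mm = 466.693 m.

466.7 m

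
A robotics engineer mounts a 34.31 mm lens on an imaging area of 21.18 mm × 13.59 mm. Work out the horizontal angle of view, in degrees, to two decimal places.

34.31°

Angle of view α = 2·arctan(w/2f) with w = 21.18 mm and f = 34.31 mm.
w/2f = 0.30866; arctan(0.30866) ≈ 17.1532°, so α ≈ 34.3063°.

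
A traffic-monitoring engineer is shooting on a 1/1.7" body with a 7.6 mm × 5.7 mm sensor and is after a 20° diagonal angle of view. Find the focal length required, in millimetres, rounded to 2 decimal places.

26.94 mm

Sensor diagonal = √(7.6² + 5.7²) = √90.2500 ≈ 9.5000 mm.
From α = 2·arctan(d/2f) we get f = d / (2·tan(α/2)).
With d = 9.5000 mm and α/2 = 10°, tan(α/2) ≈ 0.17633, so f ≈ 9.5000 / 0.35265 ≈ 26.9386 mm.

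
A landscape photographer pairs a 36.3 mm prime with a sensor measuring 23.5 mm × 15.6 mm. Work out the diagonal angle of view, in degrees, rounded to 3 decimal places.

42.464°

Sensor diagonal = √(23.5² + 15.6²) = √795.6100 ≈ 28.2066 mm.
Angle of view α = 2·arctan(d/2f) with d = 28.2066 mm and f = 36.3 mm.
d/2f = 0.38852; arctan(0.38852) ≈ 21.2321°, so α ≈ 42.4643°.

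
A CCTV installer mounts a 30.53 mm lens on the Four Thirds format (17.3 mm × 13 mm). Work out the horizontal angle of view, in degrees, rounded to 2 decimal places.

31.64°

Angle of view α = 2·arctan(w/2f) with w = 17.3 mm and f = 30.53 mm.
w/2f = 0.28333; arctan(0.28333) ≈ 15.8189°, so α ≈ 31.6378°.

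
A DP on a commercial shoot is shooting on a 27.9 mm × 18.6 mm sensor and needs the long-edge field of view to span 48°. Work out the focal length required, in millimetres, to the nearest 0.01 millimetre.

31.33 mm

From α = 2·arctan(w/2f) we get f = w / (2·tan(α/2)).
With w = 27.9 mm and α/2 = 24°, tan(α/2) ≈ 0.44523, so f ≈ 27.9 / 0.89046 ≈ 31.3322 mm.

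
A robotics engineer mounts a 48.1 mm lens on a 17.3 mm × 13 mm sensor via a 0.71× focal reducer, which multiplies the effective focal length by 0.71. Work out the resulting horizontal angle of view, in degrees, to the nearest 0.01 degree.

Effective focal length f = 48.1 × 0.71 = 34.151 mm.
α = 2·arctan(17.3 / (2 × 34.151)) = 2·arctan(0.25329) ≈ 28.4267°.

28.43°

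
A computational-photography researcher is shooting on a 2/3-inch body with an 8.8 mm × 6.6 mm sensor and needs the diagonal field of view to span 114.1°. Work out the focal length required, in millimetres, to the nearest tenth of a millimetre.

3.6 mm

Sensor diagonal = √(8.8² + 6.6²) = √121.0000 ≈ 11.0000 mm.
From α = 2·arctan(d/2f) we get f = d / (2·tan(α/2)).
With d = 11.0000 mm and α/2 = 57.05°, tan(α/2) ≈ 1.54281, so f ≈ 11.0000 / 3.08562 ≈ 3.5649 mm.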